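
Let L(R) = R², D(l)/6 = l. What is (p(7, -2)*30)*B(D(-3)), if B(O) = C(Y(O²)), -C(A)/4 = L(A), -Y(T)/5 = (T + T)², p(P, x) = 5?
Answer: -2644790538240000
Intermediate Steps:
D(l) = 6*l
Y(T) = -20*T² (Y(T) = -5*(T + T)² = -5*4*T² = -20*T²)
C(A) = -4*A²
B(O) = -1600*O⁸ (B(O) = -4*400*O⁸ = -1600*O⁸)
(p(7, -2)*30)*B(D(-3)) = (5*30)*(-1600*(6*(-3))⁸) = 150*(-1600*(-18)⁸) = 150*(-1600*11019960576) = 150*(-17631936921600) = -2644790538240000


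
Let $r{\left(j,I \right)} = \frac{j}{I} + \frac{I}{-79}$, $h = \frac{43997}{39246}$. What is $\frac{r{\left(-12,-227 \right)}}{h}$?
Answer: $\frac{2059512342}{788998201} \approx 2.6103$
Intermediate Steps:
$h = \frac{43997}{39246}$ ($h = 43997 \cdot \frac{1}{39246} = \frac{43997}{39246} \approx 1.1211$)
$r{\left(j,I \right)} = - \frac{I}{79} + \frac{j}{I}$ ($r{\left(j,I \right)} = \frac{j}{I} + I \left(- \frac{1}{79}\right) = \frac{j}{I} - \frac{I}{79} = - \frac{I}{79} + \frac{j}{I}$)
$\frac{r{\left(-12,-227 \right)}}{h} = \frac{\left(- \frac{1}{79}\right) \left(-227\right) - \frac{12}{-227}}{\frac{43997}{39246}} = \left(\frac{227}{79} - - \frac{12}{227}\right) \frac{39246}{43997} = \left(\frac{227}{79} + \frac{12}{227}\right) \frac{39246}{43997} = \frac{52477}{17933} \cdot \frac{39246}{43997} = \frac{2059512342}{788998201}$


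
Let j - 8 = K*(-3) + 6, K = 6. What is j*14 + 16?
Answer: -40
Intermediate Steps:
j = -4 (j = 8 + (6*(-3) + 6) = 8 + (-18 + 6) = 8 - 12 = -4)
j*14 + 16 = -4*14 + 16 = -56 + 16 = -40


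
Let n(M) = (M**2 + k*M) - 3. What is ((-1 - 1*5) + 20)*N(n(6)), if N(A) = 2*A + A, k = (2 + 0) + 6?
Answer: 3402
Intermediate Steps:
k = 8 (k = 2 + 6 = 8)
n(M) = -3 + M**2 + 8*M (n(M) = (M**2 + 8*M) - 3 = -3 + M**2 + 8*M)
N(A) = 3*A
((-1 - 1*5) + 20)*N(n(6)) = ((-1 - 1*5) + 20)*(3*(-3 + 6**2 + 8*6)) = ((-1 - 5) + 20)*(3*(-3 + 36 + 48)) = (-6 + 20)*(3*81) = 14*243 = 3402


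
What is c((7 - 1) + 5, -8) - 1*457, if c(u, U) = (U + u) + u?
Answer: -443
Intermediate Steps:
c(u, U) = U + 2*u
c((7 - 1) + 5, -8) - 1*457 = (-8 + 2*((7 - 1) + 5)) - 1*457 = (-8 + 2*(6 + 5)) - 457 = (-8 + 2*11) - 457 = (-8 + 22) - 457 = 14 - 457 = -443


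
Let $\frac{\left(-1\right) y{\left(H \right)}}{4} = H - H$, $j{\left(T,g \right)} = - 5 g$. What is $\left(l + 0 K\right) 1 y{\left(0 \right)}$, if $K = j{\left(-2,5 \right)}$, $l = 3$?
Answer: $0$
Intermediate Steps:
$K = -25$ ($K = \left(-5\right) 5 = -25$)
$y{\left(H \right)} = 0$ ($y{\left(H \right)} = - 4 \left(H - H\right) = \left(-4\right) 0 = 0$)
$\left(l + 0 K\right) 1 y{\left(0 \right)} = \left(3 + 0 \left(-25\right)\right) 1 \cdot 0 = \left(3 + 0\right) 1 \cdot 0 = 3 \cdot 1 \cdot 0 = 3 \cdot 0 = 0$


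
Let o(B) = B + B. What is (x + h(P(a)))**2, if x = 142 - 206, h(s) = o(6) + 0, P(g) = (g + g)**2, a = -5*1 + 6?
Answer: 2704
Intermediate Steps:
o(B) = 2*B
a = 1 (a = -5 + 6 = 1)
P(g) = 4*g**2 (P(g) = (2*g)**2 = 4*g**2)
h(s) = 12 (h(s) = 2*6 + 0 = 12 + 0 = 12)
x = -64
(x + h(P(a)))**2 = (-64 + 12)**2 = (-52)**2 = 2704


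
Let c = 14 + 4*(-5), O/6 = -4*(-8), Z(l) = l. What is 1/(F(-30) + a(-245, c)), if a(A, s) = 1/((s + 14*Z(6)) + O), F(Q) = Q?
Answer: -270/8099 ≈ -0.033337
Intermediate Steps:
O = 192 (O = 6*(-4*(-8)) = 6*32 = 192)
c = -6 (c = 14 - 20 = -6)
a(A, s) = 1/(276 + s) (a(A, s) = 1/((s + 14*6) + 192) = 1/((s + 84) + 192) = 1/((84 + s) + 192) = 1/(276 + s))
1/(F(-30) + a(-245, c)) = 1/(-30 + 1/(276 - 6)) = 1/(-30 + 1/270) = 1/(-8099/270) = -270/8099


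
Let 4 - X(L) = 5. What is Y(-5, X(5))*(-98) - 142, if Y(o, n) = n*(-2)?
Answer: -338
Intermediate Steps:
X(L) = -1 (X(L) = 4 - 1*5 = 4 - 5 = -1)
Y(o, n) = -2*n
Y(-5, X(5))*(-98) - 142 = -2*(-1)*(-98) - 142 = 2*(-98) - 142 = -196 - 142 = -338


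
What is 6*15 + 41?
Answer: 131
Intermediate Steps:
6*15 + 41 = 90 + 41 = 131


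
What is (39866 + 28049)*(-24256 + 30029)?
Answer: 392073295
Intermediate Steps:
(39866 + 28049)*(-24256 + 30029) = 67915*5773 = 392073295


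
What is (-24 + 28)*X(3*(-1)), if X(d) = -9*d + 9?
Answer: 144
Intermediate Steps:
X(d) = 9 - 9*d
(-24 + 28)*X(3*(-1)) = (-24 + 28)*(9 - 27*(-1)) = 4*(9 - 9*(-3)) = 4*(9 + 27) = 4*36 = 144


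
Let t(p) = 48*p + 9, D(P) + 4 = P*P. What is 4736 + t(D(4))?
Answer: 5321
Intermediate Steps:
D(P) = -4 + P² (D(P) = -4 + P*P = -4 + P²)
t(p) = 9 + 48*p
4736 + t(D(4)) = 4736 + (9 + 48*(-4 + 4²)) = 4736 + (9 + 48*(-4 + 16)) = 4736 + (9 + 48*12) = 4736 + (9 + 576) = 4736 + 585 = 5321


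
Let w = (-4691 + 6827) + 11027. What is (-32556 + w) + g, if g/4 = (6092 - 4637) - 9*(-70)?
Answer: -11053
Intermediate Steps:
g = 8340 (g = 4*((6092 - 4637) - 9*(-70)) = 4*(1455 + 630) = 4*2085 = 8340)
w = 13163 (w = 2136 + 11027 = 13163)
(-32556 + w) + g = (-32556 + 13163) + 8340 = -19393 + 8340 = -11053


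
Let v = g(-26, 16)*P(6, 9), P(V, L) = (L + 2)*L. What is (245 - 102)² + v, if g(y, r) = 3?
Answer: 20746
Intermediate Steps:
P(V, L) = L*(2 + L) (P(V, L) = (2 + L)*L = L*(2 + L))
v = 297 (v = 3*(9*(2 + 9)) = 3*(9*11) = 3*99 = 297)
(245 - 102)² + v = (245 - 102)² + 297 = 143² + 297 = 20449 + 297 = 20746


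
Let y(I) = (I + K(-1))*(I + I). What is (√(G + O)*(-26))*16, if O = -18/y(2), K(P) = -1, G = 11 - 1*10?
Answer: -208*I*√14 ≈ -778.26*I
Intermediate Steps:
G = 1 (G = 11 - 10 = 1)
y(I) = 2*I*(-1 + I) (y(I) = (I - 1)*(I + I) = (-1 + I)*(2*I) = 2*I*(-1 + I))
O = -9/2 (O = -18*1/(4*(-1 + 2)) = -18/(2*2*1) = -18/4 = -18*¼ = -9/2 ≈ -4.5000)
(√(G + O)*(-26))*16 = (√(1 - 9/2)*(-26))*16 = (√(-7/2)*(-26))*16 = ((I*√14/2)*(-26))*16 = -13*I*√14*16 = -208*I*√14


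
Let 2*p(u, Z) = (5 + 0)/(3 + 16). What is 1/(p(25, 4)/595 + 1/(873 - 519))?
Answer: 400197/1219 ≈ 328.30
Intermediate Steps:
p(u, Z) = 5/38 (p(u, Z) = ((5 + 0)/(3 + 16))/2 = (5/19)/2 = (5*(1/19))/2 = (½)*(5/19) = 5/38)
1/(p(25, 4)/595 + 1/(873 - 519)) = 1/((5/38)/595 + 1/(873 - 519)) = 1/((5/38)*(1/595) + 1/354) = 1/(1/4522 + 1/354) = 1/(1219/400197) = 400197/1219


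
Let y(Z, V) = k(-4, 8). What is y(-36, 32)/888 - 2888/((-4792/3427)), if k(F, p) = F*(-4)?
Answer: 137324515/66489 ≈ 2065.4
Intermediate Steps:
k(F, p) = -4*F
y(Z, V) = 16 (y(Z, V) = -4*(-4) = 16)
y(-36, 32)/888 - 2888/((-4792/3427)) = 16/888 - 2888/((-4792/3427)) = 16*(1/888) - 2888/((-4792*1/3427)) = 2/111 - 2888/(-4792/3427) = 2/111 - 2888*(-3427/4792) = 2/111 + 1237147/599 = 137324515/66489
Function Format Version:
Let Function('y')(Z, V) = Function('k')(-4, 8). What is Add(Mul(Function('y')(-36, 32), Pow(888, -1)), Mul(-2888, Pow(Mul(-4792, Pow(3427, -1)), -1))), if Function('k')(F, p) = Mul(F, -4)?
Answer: Rational(137324515, 66489) ≈ 2065.4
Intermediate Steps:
Function('k')(F, p) = Mul(-4, F)
Function('y')(Z, V) = 16 (Function('y')(Z, V) = Mul(-4, -4) = 16)
Add(Mul(Function('y')(-36, 32), Pow(888, -1)), Mul(-2888, Pow(Mul(-4792, Pow(3427, -1)), -1))) = Add(Mul(16, Pow(888, -1)), Mul(-2888, Pow(Mul(-4792, Pow(3427, -1)), -1))) = Add(Mul(16, Rational(1, 888)), Mul(-2888, Pow(Mul(-4792, Rational(1, 3427)), -1))) = Add(Rational(2, 111), Mul(-2888, Pow(Rational(-4792, 3427), -1))) = Add(Rational(2, 111), Mul(-2888, Rational(-3427, 4792))) = Add(Rational(2, 111), Rational(1237147, 599)) = Rational(137324515, 66489)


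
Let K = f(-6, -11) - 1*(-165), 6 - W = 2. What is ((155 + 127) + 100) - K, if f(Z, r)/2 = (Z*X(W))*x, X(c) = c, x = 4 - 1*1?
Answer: 361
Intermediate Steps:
W = 4 (W = 6 - 1*2 = 6 - 2 = 4)
x = 3 (x = 4 - 1 = 3)
f(Z, r) = 24*Z (f(Z, r) = 2*((Z*4)*3) = 2*((4*Z)*3) = 2*(12*Z) = 24*Z)
K = 21 (K = 24*(-6) - 1*(-165) = -144 + 165 = 21)
((155 + 127) + 100) - K = ((155 + 127) + 100) - 1*21 = (282 + 100) - 21 = 382 - 21 = 361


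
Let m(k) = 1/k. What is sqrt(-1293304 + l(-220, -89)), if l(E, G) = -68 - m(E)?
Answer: I*sqrt(15649801145)/110 ≈ 1137.3*I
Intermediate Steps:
l(E, G) = -68 - 1/E
sqrt(-1293304 + l(-220, -89)) = sqrt(-1293304 + (-68 - 1/(-220))) = sqrt(-1293304 + (-68 - 1*(-1/220))) = sqrt(-1293304 + (-68 + 1/220)) = sqrt(-1293304 - 14959/220) = sqrt(-284541839/220) = I*sqrt(15649801145)/110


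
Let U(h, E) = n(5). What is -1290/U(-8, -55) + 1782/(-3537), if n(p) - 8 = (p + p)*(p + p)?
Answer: -29353/2358 ≈ -12.448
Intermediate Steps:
n(p) = 8 + 4*p² (n(p) = 8 + (p + p)*(p + p) = 8 + (2*p)*(2*p) = 8 + 4*p²)
U(h, E) = 108 (U(h, E) = 8 + 4*5² = 8 + 4*25 = 8 + 100 = 108)
-1290/U(-8, -55) + 1782/(-3537) = -1290/108 + 1782/(-3537) = -1290*1/108 + 1782*(-1/3537) = -215/18 - 66/131 = -29353/2358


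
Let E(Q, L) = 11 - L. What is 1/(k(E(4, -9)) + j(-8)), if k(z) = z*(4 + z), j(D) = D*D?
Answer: 1/544 ≈ 0.0018382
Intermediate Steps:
j(D) = D²
1/(k(E(4, -9)) + j(-8)) = 1/((11 - 1*(-9))*(4 + (11 - 1*(-9))) + (-8)²) = 1/((11 + 9)*(4 + (11 + 9)) + 64) = 1/(20*(4 + 20) + 64) = 1/(20*24 + 64) = 1/(480 + 64) = 1/544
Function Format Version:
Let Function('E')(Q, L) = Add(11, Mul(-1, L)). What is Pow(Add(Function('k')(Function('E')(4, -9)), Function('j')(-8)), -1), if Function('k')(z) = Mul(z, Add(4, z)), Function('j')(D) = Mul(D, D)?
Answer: Rational(1, 544) ≈ 0.0018382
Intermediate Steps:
Function('j')(D) = Pow(D, 2)
Pow(Add(Function('k')(Function('E')(4, -9)), Function('j')(-8)), -1) = Pow(Add(Mul(Add(11, Mul(-1, -9)), Add(4, Add(11, Mul(-1, -9)))), Pow(-8, 2)), -1) = Pow(Add(Mul(Add(11, 9), Add(4, Add(11, 9))), 64), -1) = Pow(Add(Mul(20, Add(4, 20)), 64), -1) = Pow(Add(Mul(20, 24), 64), -1) = Pow(Add(480, 64), -1) = Pow(544, -1) = Rational(1, 544)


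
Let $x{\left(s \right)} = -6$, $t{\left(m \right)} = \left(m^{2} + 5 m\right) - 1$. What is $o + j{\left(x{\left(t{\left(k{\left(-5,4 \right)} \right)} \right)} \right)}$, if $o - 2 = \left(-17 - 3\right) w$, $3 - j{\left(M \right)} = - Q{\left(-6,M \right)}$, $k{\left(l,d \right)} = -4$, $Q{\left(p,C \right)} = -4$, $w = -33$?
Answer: $661$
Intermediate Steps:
$t{\left(m \right)} = -1 + m^{2} + 5 m$
$j{\left(M \right)} = -1$ ($j{\left(M \right)} = 3 - \left(-1\right) \left(-4\right) = 3 - 4 = -1$)
$o = 662$ ($o = 2 + \left(-17 - 3\right) \left(-33\right) = 2 - -660 = 2 + 660 = 662$)
$o + j{\left(x{\left(t{\left(k{\left(-5,4 \right)} \right)} \right)} \right)} = 662 - 1 = 661$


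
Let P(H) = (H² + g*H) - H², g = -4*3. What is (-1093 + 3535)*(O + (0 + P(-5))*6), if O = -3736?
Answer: -8244192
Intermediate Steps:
g = -12
P(H) = -12*H (P(H) = (H² - 12*H) - H² = -12*H)
(-1093 + 3535)*(O + (0 + P(-5))*6) = (-1093 + 3535)*(-3736 + (0 - 12*(-5))*6) = 2442*(-3736 + (0 + 60)*6) = 2442*(-3736 + 60*6) = 2442*(-3736 + 360) = 2442*(-3376) = -8244192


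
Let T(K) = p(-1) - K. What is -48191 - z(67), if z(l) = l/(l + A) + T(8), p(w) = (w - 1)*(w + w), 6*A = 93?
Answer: -7950989/165 ≈ -48188.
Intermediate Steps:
A = 31/2 (A = (⅙)*93 = 31/2 ≈ 15.500)
p(w) = 2*w*(-1 + w) (p(w) = (-1 + w)*(2*w) = 2*w*(-1 + w))
T(K) = 4 - K (T(K) = 2*(-1)*(-1 - 1) - K = 2*(-1)*(-2) - K = 4 - K)
z(l) = -4 + l/(31/2 + l) (z(l) = l/(l + 31/2) + (4 - 1*8) = l/(31/2 + l) + (4 - 8) = l/(31/2 + l) - 4 = -4 + l/(31/2 + l))
-48191 - z(67) = -48191 - 2*(-62 - 3*67)/(31 + 2*67) = -48191 - 2*(-62 - 201)/(31 + 134) = -48191 - 2*(-263)/165 = -48191 - 1*(-526/165) = -48191 + 526/165 = -7950989/165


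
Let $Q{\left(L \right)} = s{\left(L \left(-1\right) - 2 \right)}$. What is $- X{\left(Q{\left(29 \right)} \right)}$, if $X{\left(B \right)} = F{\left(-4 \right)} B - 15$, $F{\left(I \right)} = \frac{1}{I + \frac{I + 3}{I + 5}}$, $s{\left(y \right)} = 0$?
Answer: $15$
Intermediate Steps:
$Q{\left(L \right)} = 0$
$F{\left(I \right)} = \frac{1}{I + \frac{3 + I}{5 + I}}$
$X{\left(B \right)} = -15 - \frac{B}{5}$ ($X{\left(B \right)} = \frac{5 - 4}{3 + \left(-4\right)^{2} + 6 \left(-4\right)} B - 15 = \frac{1}{3 + 16 - 24} \cdot 1 B - 15 = \frac{1}{-5} \cdot 1 B - 15 = \left(- \frac{1}{5}\right) 1 B - 15 = - \frac{B}{5} - 15 = -15 - \frac{B}{5}$)
$- X{\left(Q{\left(29 \right)} \right)} = - (-15 - 0) = - (-15 + 0) = \left(-1\right) \left(-15\right) = 15$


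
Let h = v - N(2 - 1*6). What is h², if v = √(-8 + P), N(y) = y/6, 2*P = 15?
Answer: -1/18 + 2*I*√2/3 ≈ -0.055556 + 0.94281*I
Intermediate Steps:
P = 15/2 (P = (½)*15 = 15/2 ≈ 7.5000)
N(y) = y/6 (N(y) = y*(⅙) = y/6)
v = I*√2/2 (v = √(-8 + 15/2) = √(-½) = I*√2/2 ≈ 0.70711*I)
h = ⅔ + I*√2/2 (h = I*√2/2 - (2 - 1*6)/6 = I*√2/2 - (2 - 6)/6 = I*√2/2 - (-4)/6 = I*√2/2 - 1*(-⅔) = I*√2/2 + ⅔ = ⅔ + I*√2/2 ≈ 0.66667 + 0.70711*I)
h² = (⅔ + I*√2/2)²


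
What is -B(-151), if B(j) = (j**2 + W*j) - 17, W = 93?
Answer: -8741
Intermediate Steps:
B(j) = -17 + j**2 + 93*j (B(j) = (j**2 + 93*j) - 17 = -17 + j**2 + 93*j)
-B(-151) = -(-17 + (-151)**2 + 93*(-151)) = -(-17 + 22801 - 14043) = -1*8741 = -8741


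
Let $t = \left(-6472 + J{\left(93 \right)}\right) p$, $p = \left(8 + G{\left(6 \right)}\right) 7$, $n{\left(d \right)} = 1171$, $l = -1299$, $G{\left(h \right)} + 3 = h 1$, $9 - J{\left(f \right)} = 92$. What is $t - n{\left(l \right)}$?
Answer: $-505906$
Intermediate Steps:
$J{\left(f \right)} = -83$ ($J{\left(f \right)} = 9 - 92 = -83$)
$G{\left(h \right)} = -3 + h$ ($G{\left(h \right)} = -3 + h 1 = -3 + h$)
$p = 77$ ($p = \left(8 + \left(-3 + 6\right)\right) 7 = \left(8 + 3\right) 7 = 11 \cdot 7 = 77$)
$t = -504735$ ($t = \left(-6472 - 83\right) 77 = \left(-6555\right) 77 = -504735$)
$t - n{\left(l \right)} = -504735 - 1171 = -505906$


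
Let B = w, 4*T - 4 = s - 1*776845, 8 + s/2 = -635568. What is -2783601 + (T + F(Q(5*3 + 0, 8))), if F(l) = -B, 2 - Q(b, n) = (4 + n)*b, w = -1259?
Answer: -13177361/4 ≈ -3.2943e+6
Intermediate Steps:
s = -1271152 (s = -16 + 2*(-635568) = -16 - 1271136 = -1271152)
T = -2047993/4 (T = 1 + (-1271152 - 1*776845)/4 = 1 + (-1271152 - 776845)/4 = 1 + (¼)*(-2047997) = 1 - 2047997/4 = -2047993/4 ≈ -5.1200e+5)
Q(b, n) = 2 - b*(4 + n) (Q(b, n) = 2 - (4 + n)*b = 2 - b*(4 + n))
B = -1259
F(l) = 1259 (F(l) = -1*(-1259) = 1259)
-2783601 + (T + F(Q(5*3 + 0, 8))) = -2783601 + (-2047993/4 + 1259) = -2783601 - 2042957/4 = -13177361/4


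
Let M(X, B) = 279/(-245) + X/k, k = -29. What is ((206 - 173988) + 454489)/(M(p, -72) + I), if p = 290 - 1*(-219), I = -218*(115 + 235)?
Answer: -1994423235/542244296 ≈ -3.6781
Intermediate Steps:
I = -76300 (I = -218*350 = -76300)
p = 509 (p = 290 + 219 = 509)
M(X, B) = -279/245 - X/29 (M(X, B) = 279/(-245) + X/(-29) = 279*(-1/245) + X*(-1/29) = -279/245 - X/29)
((206 - 173988) + 454489)/(M(p, -72) + I) = ((206 - 173988) + 454489)/((-279/245 - 1/29*509) - 76300) = (-173782 + 454489)/((-279/245 - 509/29) - 76300) = 280707/(-132796/7105 - 76300) = 280707/(-542244296/7105) = 280707*(-7105/542244296) = -1994423235/542244296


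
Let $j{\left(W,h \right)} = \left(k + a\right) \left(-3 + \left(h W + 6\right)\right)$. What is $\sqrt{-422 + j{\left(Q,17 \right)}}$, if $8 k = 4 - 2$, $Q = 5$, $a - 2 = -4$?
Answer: $24 i \approx 24.0 i$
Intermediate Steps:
$a = -2$ ($a = 2 - 4 = -2$)
$k = \frac{1}{4}$ ($k = \frac{4 - 2}{8} = \frac{1}{8} \cdot 2 = \frac{1}{4} \approx 0.25$)
$j{\left(W,h \right)} = - \frac{21}{4} - \frac{7 W h}{4}$ ($j{\left(W,h \right)} = \left(\frac{1}{4} - 2\right) \left(-3 + \left(h W + 6\right)\right) = - \frac{7 \left(-3 + \left(W h + 6\right)\right)}{4} = - \frac{7 \left(-3 + \left(6 + W h\right)\right)}{4} = - \frac{7 \left(3 + W h\right)}{4} = - \frac{21}{4} - \frac{7 W h}{4}$)
$\sqrt{-422 + j{\left(Q,17 \right)}} = \sqrt{-422 - \left(\frac{21}{4} + \frac{35}{4} \cdot 17\right)} = \sqrt{-422 - 154} = \sqrt{-576} = 24 i$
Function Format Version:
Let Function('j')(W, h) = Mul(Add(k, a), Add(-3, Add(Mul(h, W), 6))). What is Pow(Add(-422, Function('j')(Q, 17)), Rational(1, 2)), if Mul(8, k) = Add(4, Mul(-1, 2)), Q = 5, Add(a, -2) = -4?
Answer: Mul(24, I) ≈ Mul(24.000, I)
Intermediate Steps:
a = -2 (a = Add(2, -4) = -2)
k = Rational(1, 4) (k = Mul(Rational(1, 8), Add(4, Mul(-1, 2))) = Mul(Rational(1, 8), Add(4, -2)) = Mul(Rational(1, 8), 2) = Rational(1, 4) ≈ 0.25000)
Function('j')(W, h) = Add(Rational(-21, 4), Mul(Rational(-7, 4), W, h)) (Function('j')(W, h) = Mul(Add(Rational(1, 4), -2), Add(-3, Add(Mul(h, W), 6))) = Mul(Rational(-7, 4), Add(-3, Add(Mul(W, h), 6))) = Mul(Rational(-7, 4), Add(-3, Add(6, Mul(W, h)))) = Mul(Rational(-7, 4), Add(3, Mul(W, h))) = Add(Rational(-21, 4), Mul(Rational(-7, 4), W, h)))
Pow(Add(-422, Function('j')(Q, 17)), Rational(1, 2)) = Pow(Add(-422, Add(Rational(-21, 4), Mul(Rational(-7, 4), 5, 17))), Rational(1, 2)) = Pow(Add(-422, Add(Rational(-21, 4), Rational(-595, 4))), Rational(1, 2)) = Pow(Add(-422, -154), Rational(1, 2)) = Pow(-576, Rational(1, 2)) = Mul(24, I)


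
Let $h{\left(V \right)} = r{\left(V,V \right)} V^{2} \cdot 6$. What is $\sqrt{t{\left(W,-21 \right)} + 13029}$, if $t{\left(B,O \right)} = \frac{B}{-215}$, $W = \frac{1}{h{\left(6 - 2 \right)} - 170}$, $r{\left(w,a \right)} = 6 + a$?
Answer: $\frac{\sqrt{15034956559306}}{33970} \approx 114.14$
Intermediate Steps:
$h{\left(V \right)} = 6 V^{2} \left(6 + V\right)$ ($h{\left(V \right)} = \left(6 + V\right) V^{2} \cdot 6 = V^{2} \left(6 + V\right) 6 = 6 V^{2} \left(6 + V\right)$)
$W = \frac{1}{790}$ ($W = \frac{1}{6 \left(6 - 2\right)^{2} \left(6 + \left(6 - 2\right)\right) - 170} = \frac{1}{6 \cdot 4^{2} \left(6 + 4\right) - 170} = \frac{1}{6 \cdot 16 \cdot 10 - 170} = \frac{1}{960 - 170} = \frac{1}{790} \approx 0.0012658$)
$t{\left(B,O \right)} = - \frac{B}{215}$ ($t{\left(B,O \right)} = B \left(- \frac{1}{215}\right) = - \frac{B}{215}$)
$\sqrt{t{\left(W,-21 \right)} + 13029} = \sqrt{\left(- \frac{1}{215}\right) \frac{1}{790} + 13029} = \sqrt{- \frac{1}{169850} + 13029} = \sqrt{\frac{2212975649}{169850}} = \frac{\sqrt{15034956559306}}{33970}$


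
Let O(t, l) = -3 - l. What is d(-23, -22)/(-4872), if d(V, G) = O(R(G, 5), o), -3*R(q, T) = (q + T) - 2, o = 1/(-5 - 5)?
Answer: 1/1680 ≈ 0.00059524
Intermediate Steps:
o = -⅒ (o = 1/(-10) = -⅒ ≈ -0.10000)
R(q, T) = ⅔ - T/3 - q/3 (R(q, T) = -((q + T) - 2)/3 = -((T + q) - 2)/3 = -(-2 + T + q)/3 = ⅔ - T/3 - q/3)
d(V, G) = -29/10 (d(V, G) = -3 - 1*(-⅒) = -3 + ⅒ = -29/10)
d(-23, -22)/(-4872) = -29/10/(-4872) = -29/10*(-1/4872) = 1/1680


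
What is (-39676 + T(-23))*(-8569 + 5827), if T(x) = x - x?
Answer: 108791592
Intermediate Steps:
T(x) = 0
(-39676 + T(-23))*(-8569 + 5827) = (-39676 + 0)*(-8569 + 5827) = -39676*(-2742) = 108791592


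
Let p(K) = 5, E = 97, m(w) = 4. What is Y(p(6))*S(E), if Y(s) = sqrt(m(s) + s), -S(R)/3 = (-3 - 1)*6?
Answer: 216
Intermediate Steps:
S(R) = 72 (S(R) = -3*(-3 - 1)*6 = -(-12)*6 = -3*(-24) = 72)
Y(s) = sqrt(4 + s)
Y(p(6))*S(E) = sqrt(4 + 5)*72 = sqrt(9)*72 = 3*72 = 216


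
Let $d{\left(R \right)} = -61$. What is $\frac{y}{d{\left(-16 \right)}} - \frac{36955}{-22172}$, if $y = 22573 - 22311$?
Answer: $- \frac{3554809}{1352492} \approx -2.6283$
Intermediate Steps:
$y = 262$ ($y = 22573 - 22311 = 262$)
$\frac{y}{d{\left(-16 \right)}} - \frac{36955}{-22172} = \frac{262}{-61} - \frac{36955}{-22172} = 262 \left(- \frac{1}{61}\right) - - \frac{36955}{22172} = - \frac{262}{61} + \frac{36955}{22172} = - \frac{3554809}{1352492}$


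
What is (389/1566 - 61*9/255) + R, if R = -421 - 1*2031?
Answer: -326639233/133110 ≈ -2453.9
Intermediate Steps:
R = -2452 (R = -421 - 2031 = -2452)
(389/1566 - 61*9/255) + R = (389/1566 - 61*9/255) - 2452 = (389*(1/1566) - 549*1/255) - 2452 = (389/1566 - 183/85) - 2452 = -253513/133110 - 2452 = -326639233/133110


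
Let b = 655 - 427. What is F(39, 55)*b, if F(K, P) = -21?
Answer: -4788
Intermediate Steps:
b = 228
F(39, 55)*b = -21*228 = -4788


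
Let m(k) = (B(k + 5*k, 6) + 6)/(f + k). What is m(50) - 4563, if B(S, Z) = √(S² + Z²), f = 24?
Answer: -168828/37 + 3*√2501/37 ≈ -4558.9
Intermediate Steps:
m(k) = (6 + √(36 + 36*k²))/(24 + k) (m(k) = (√((k + 5*k)² + 6²) + 6)/(24 + k) = (√((6*k)² + 36) + 6)/(24 + k) = (√(36*k² + 36) + 6)/(24 + k) = (√(36 + 36*k²) + 6)/(24 + k) = (6 + √(36 + 36*k²))/(24 + k))
m(50) - 4563 = 6*(1 + √(1 + 50²))/(24 + 50) - 4563 = 6*(1 + √(1 + 2500))/74 - 4563 = 6*(1/74)*(1 + √2501) - 4563 = (3/37 + 3*√2501/37) - 4563 = -168828/37 + 3*√2501/37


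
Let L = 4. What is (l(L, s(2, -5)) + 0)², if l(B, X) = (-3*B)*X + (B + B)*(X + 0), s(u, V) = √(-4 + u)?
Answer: -32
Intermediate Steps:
l(B, X) = -B*X (l(B, X) = -3*B*X + (2*B)*X = -3*B*X + 2*B*X = -B*X)
(l(L, s(2, -5)) + 0)² = (-1*4*√(-4 + 2) + 0)² = (-1*4*√(-2) + 0)² = (-1*4*I*√2 + 0)² = (-4*I*√2 + 0)² = (-4*I*√2)² = -32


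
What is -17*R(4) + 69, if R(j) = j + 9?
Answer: -152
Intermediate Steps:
R(j) = 9 + j
-17*R(4) + 69 = -17*(9 + 4) + 69 = -17*13 + 69 = -221 + 69 = -152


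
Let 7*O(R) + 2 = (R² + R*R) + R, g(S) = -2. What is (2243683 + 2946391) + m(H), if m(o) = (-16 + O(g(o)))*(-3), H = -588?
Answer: 36330842/7 ≈ 5.1901e+6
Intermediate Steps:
O(R) = -2/7 + R/7 + 2*R²/7 (O(R) = -2/7 + ((R² + R*R) + R)/7 = -2/7 + ((R² + R²) + R)/7 = -2/7 + (2*R² + R)/7 = -2/7 + (R + 2*R²)/7 = -2/7 + (R/7 + 2*R²/7) = -2/7 + R/7 + 2*R²/7)
m(o) = 324/7 (m(o) = (-16 + (-2/7 + (⅐)*(-2) + (2/7)*(-2)²))*(-3) = (-16 + (-2/7 - 2/7 + (2/7)*4))*(-3) = (-16 + (-2/7 - 2/7 + 8/7))*(-3) = (-16 + 4/7)*(-3) = -108/7*(-3) = 324/7)
(2243683 + 2946391) + m(H) = (2243683 + 2946391) + 324/7 = 5190074 + 324/7 = 36330842/7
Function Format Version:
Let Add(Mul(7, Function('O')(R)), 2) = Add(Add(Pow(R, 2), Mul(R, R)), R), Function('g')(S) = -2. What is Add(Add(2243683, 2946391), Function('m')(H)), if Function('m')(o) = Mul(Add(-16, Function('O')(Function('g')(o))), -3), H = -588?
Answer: Rational(36330842, 7) ≈ 5.1901e+6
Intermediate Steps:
Function('O')(R) = Add(Rational(-2, 7), Mul(Rational(1, 7), R), Mul(Rational(2, 7), Pow(R, 2))) (Function('O')(R) = Add(Rational(-2, 7), Mul(Rational(1, 7), Add(Add(Pow(R, 2), Mul(R, R)), R))) = Add(Rational(-2, 7), Mul(Rational(1, 7), Add(Add(Pow(R, 2), Pow(R, 2)), R))) = Add(Rational(-2, 7), Mul(Rational(1, 7), Add(Mul(2, Pow(R, 2)), R))) = Add(Rational(-2, 7), Mul(Rational(1, 7), Add(R, Mul(2, Pow(R, 2))))) = Add(Rational(-2, 7), Add(Mul(Rational(1, 7), R), Mul(Rational(2, 7), Pow(R, 2)))) = Add(Rational(-2, 7), Mul(Rational(1, 7), R), Mul(Rational(2, 7), Pow(R, 2))))
Function('m')(o) = Rational(324, 7) (Function('m')(o) = Mul(Add(-16, Add(Rational(-2, 7), Mul(Rational(1, 7), -2), Mul(Rational(2, 7), Pow(-2, 2)))), -3) = Mul(Add(-16, Add(Rational(-2, 7), Rational(-2, 7), Mul(Rational(2, 7), 4))), -3) = Mul(Add(-16, Add(Rational(-2, 7), Rational(-2, 7), Rational(8, 7))), -3) = Mul(Add(-16, Rational(4, 7)), -3) = Mul(Rational(-108, 7), -3) = Rational(324, 7))
Add(Add(2243683, 2946391), Function('m')(H)) = Add(Add(2243683, 2946391), Rational(324, 7)) = Add(5190074, Rational(324, 7)) = Rational(36330842, 7)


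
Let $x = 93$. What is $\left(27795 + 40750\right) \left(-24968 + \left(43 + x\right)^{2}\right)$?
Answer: $-443623240$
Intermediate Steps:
$\left(27795 + 40750\right) \left(-24968 + \left(43 + x\right)^{2}\right) = \left(27795 + 40750\right) \left(-24968 + \left(43 + 93\right)^{2}\right) = 68545 \left(-24968 + 136^{2}\right) = 68545 \left(-24968 + 18496\right) = 68545 \left(-6472\right) = -443623240$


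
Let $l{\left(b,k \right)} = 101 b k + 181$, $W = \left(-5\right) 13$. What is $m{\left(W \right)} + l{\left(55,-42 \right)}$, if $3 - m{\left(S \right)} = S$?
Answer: $-233061$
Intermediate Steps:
$W = -65$
$m{\left(S \right)} = 3 - S$
$l{\left(b,k \right)} = 181 + 101 b k$ ($l{\left(b,k \right)} = 101 b k + 181 = 181 + 101 b k$)
$m{\left(W \right)} + l{\left(55,-42 \right)} = \left(3 - -65\right) + \left(181 + 101 \cdot 55 \left(-42\right)\right) = \left(3 + 65\right) + \left(181 - 233310\right) = 68 - 233129 = -233061$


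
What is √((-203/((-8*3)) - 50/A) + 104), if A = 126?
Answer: √790706/84 ≈ 10.586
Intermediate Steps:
√((-203/((-8*3)) - 50/A) + 104) = √((-203/((-8*3)) - 50/126) + 104) = √((-203/(-24) - 50*1/126) + 104) = √((-203*(-1/24) - 25/63) + 104) = √((203/24 - 25/63) + 104) = √(4063/504 + 104) = √(56479/504) = √790706/84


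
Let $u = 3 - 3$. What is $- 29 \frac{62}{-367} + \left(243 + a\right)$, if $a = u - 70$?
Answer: $\frac{65289}{367} \approx 177.9$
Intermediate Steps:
$u = 0$ ($u = 3 - 3 = 0$)
$a = -70$ ($a = 0 - 70 = -70$)
$- 29 \frac{62}{-367} + \left(243 + a\right) = - 29 \frac{62}{-367} + \left(243 - 70\right) = - 29 \cdot 62 \left(- \frac{1}{367}\right) + 173 = \left(-29\right) \left(- \frac{62}{367}\right) + 173 = \frac{1798}{367} + 173 = \frac{65289}{367}$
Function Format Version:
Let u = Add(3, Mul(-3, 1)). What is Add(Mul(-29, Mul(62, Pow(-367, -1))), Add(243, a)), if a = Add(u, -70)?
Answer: Rational(65289, 367) ≈ 177.90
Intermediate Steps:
u = 0 (u = Add(3, -3) = 0)
a = -70 (a = Add(0, -70) = -70)
Add(Mul(-29, Mul(62, Pow(-367, -1))), Add(243, a)) = Add(Mul(-29, Mul(62, Pow(-367, -1))), Add(243, -70)) = Add(Mul(-29, Mul(62, Rational(-1, 367))), 173) = Add(Mul(-29, Rational(-62, 367)), 173) = Add(Rational(1798, 367), 173) = Rational(65289, 367)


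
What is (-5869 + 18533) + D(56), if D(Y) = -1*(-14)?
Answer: 12678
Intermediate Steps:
D(Y) = 14
(-5869 + 18533) + D(56) = (-5869 + 18533) + 14 = 12664 + 14 = 12678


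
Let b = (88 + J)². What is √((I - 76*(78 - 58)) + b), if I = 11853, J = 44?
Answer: √27757 ≈ 166.60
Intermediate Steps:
b = 17424 (b = (88 + 44)² = 132² = 17424)
√((I - 76*(78 - 58)) + b) = √((11853 - 76*(78 - 58)) + 17424) = √((11853 - 76*20) + 17424) = √((11853 - 1520) + 17424) = √(10333 + 17424) = √27757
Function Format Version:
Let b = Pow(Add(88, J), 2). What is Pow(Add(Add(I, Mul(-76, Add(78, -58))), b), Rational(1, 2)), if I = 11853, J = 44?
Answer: Pow(27757, Rational(1, 2)) ≈ 166.60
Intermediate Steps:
b = 17424 (b = Pow(Add(88, 44), 2) = Pow(132, 2) = 17424)
Pow(Add(Add(I, Mul(-76, Add(78, -58))), b), Rational(1, 2)) = Pow(Add(Add(11853, Mul(-76, Add(78, -58))), 17424), Rational(1, 2)) = Pow(Add(Add(11853, Mul(-76, 20)), 17424), Rational(1, 2)) = Pow(Add(Add(11853, -1520), 17424), Rational(1, 2)) = Pow(Add(10333, 17424), Rational(1, 2)) = Pow(27757, Rational(1, 2))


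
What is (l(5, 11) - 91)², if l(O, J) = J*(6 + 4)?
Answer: 361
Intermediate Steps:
l(O, J) = 10*J (l(O, J) = J*10 = 10*J)
(l(5, 11) - 91)² = (10*11 - 91)² = (110 - 91)² = 19² = 361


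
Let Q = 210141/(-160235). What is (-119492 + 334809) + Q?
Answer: 34501109354/160235 ≈ 2.1532e+5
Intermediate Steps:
Q = -210141/160235 (Q = 210141*(-1/160235) = -210141/160235 ≈ -1.3115)
(-119492 + 334809) + Q = (-119492 + 334809) - 210141/160235 = 215317 - 210141/160235 = 34501109354/160235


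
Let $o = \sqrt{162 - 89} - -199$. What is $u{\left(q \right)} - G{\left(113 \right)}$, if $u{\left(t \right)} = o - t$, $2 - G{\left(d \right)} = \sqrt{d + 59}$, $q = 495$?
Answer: $-298 + \sqrt{73} + 2 \sqrt{43} \approx -276.34$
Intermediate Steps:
$G{\left(d \right)} = 2 - \sqrt{59 + d}$ ($G{\left(d \right)} = 2 - \sqrt{d + 59} = 2 - \sqrt{59 + d}$)
$o = 199 + \sqrt{73}$ ($o = \sqrt{73} + 199 = 199 + \sqrt{73} \approx 207.54$)
$u{\left(t \right)} = 199 + \sqrt{73} - t$ ($u{\left(t \right)} = \left(199 + \sqrt{73}\right) - t = 199 + \sqrt{73} - t$)
$u{\left(q \right)} - G{\left(113 \right)} = \left(199 + \sqrt{73} - 495\right) - \left(2 - \sqrt{59 + 113}\right) = \left(199 + \sqrt{73} - 495\right) - \left(2 - \sqrt{172}\right) = \left(-296 + \sqrt{73}\right) - \left(2 - 2 \sqrt{43}\right) = -298 + \sqrt{73} + 2 \sqrt{43}$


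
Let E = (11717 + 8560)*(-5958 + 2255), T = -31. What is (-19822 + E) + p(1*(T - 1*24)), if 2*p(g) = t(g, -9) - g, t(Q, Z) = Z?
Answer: -75105530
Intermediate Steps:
p(g) = -9/2 - g/2 (p(g) = (-9 - g)/2 = -9/2 - g/2)
E = -75085731 (E = 20277*(-3703) = -75085731)
(-19822 + E) + p(1*(T - 1*24)) = (-19822 - 75085731) + (-9/2 - (-31 - 1*24)/2) = -75105553 + (-9/2 - (-31 - 24)/2) = -75105553 + (-9/2 - (-55)/2) = -75105553 + (-9/2 - 1/2*(-55)) = -75105553 + (-9/2 + 55/2) = -75105553 + 23 = -75105530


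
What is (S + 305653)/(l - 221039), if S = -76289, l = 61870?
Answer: -229364/159169 ≈ -1.4410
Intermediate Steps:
(S + 305653)/(l - 221039) = (-76289 + 305653)/(61870 - 221039) = 229364/(-159169) = 229364*(-1/159169) = -229364/159169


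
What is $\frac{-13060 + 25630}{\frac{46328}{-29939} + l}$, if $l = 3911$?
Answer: $\frac{376333230}{117045101} \approx 3.2153$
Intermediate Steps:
$\frac{-13060 + 25630}{\frac{46328}{-29939} + l} = \frac{-13060 + 25630}{\frac{46328}{-29939} + 3911} = \frac{12570}{46328 \left(- \frac{1}{29939}\right) + 3911} = \frac{12570}{- \frac{46328}{29939} + 3911} = \frac{12570}{\frac{117045101}{29939}} = 12570 \cdot \frac{29939}{117045101} = \frac{376333230}{117045101}$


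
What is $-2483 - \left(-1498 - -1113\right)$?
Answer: $-2098$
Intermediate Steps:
$-2483 - \left(-1498 - -1113\right) = -2483 - \left(-1498 + 1113\right) = -2483 - -385 = -2483 + 385 = -2098$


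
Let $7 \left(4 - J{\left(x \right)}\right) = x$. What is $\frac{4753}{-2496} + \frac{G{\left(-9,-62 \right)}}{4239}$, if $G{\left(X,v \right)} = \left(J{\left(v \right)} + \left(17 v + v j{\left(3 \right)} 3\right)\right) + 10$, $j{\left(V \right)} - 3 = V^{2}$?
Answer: $- \frac{7335163}{2743104} \approx -2.674$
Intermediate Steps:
$J{\left(x \right)} = 4 - \frac{x}{7}$
$j{\left(V \right)} = 3 + V^{2}$
$G{\left(X,v \right)} = 14 + \frac{370 v}{7}$ ($G{\left(X,v \right)} = \left(\left(4 - \frac{v}{7}\right) + \left(17 v + v \left(3 + 3^{2}\right) 3\right)\right) + 10 = \left(\left(4 - \frac{v}{7}\right) + \left(17 v + v \left(3 + 9\right) 3\right)\right) + 10 = \left(\left(4 - \frac{v}{7}\right) + \left(17 v + v 12 \cdot 3\right)\right) + 10 = \left(\left(4 - \frac{v}{7}\right) + \left(17 v + 12 v 3\right)\right) + 10 = \left(\left(4 - \frac{v}{7}\right) + \left(17 v + 36 v\right)\right) + 10 = \left(\left(4 - \frac{v}{7}\right) + 53 v\right) + 10 = \left(4 + \frac{370 v}{7}\right) + 10 = 14 + \frac{370 v}{7}$)
$\frac{4753}{-2496} + \frac{G{\left(-9,-62 \right)}}{4239} = \frac{4753}{-2496} + \frac{14 + \frac{370}{7} \left(-62\right)}{4239} = 4753 \left(- \frac{1}{2496}\right) + \left(14 - \frac{22940}{7}\right) \frac{1}{4239} = - \frac{4753}{2496} - \frac{846}{1099} = - \frac{7335163}{2743104}$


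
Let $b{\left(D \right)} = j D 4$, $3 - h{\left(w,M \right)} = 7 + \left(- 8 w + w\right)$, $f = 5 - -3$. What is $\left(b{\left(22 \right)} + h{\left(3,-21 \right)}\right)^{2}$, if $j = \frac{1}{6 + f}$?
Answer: $\frac{26569}{49} \approx 542.22$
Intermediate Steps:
$f = 8$ ($f = 5 + 3 = 8$)
$j = \frac{1}{14}$ ($j = \frac{1}{6 + 8} = \frac{1}{14} \approx 0.071429$)
$h{\left(w,M \right)} = -4 + 7 w$ ($h{\left(w,M \right)} = 3 - \left(7 + \left(- 8 w + w\right)\right) = 3 - \left(7 - 7 w\right) = 3 + \left(-7 + 7 w\right) = -4 + 7 w$)
$b{\left(D \right)} = \frac{2 D}{7}$ ($b{\left(D \right)} = \frac{D 4}{14} = \frac{4 D}{14} = \frac{2 D}{7}$)
$\left(b{\left(22 \right)} + h{\left(3,-21 \right)}\right)^{2} = \left(\frac{2}{7} \cdot 22 + \left(-4 + 7 \cdot 3\right)\right)^{2} = \left(\frac{44}{7} + \left(-4 + 21\right)\right)^{2} = \left(\frac{44}{7} + 17\right)^{2} = \left(\frac{163}{7}\right)^{2} = \frac{26569}{49}$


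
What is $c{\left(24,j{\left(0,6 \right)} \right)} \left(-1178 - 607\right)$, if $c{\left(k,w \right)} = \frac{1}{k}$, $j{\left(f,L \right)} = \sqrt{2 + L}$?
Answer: $- \frac{595}{8} \approx -74.375$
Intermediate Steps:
$c{\left(24,j{\left(0,6 \right)} \right)} \left(-1178 - 607\right) = \frac{-1178 - 607}{24} = \frac{1}{24} \left(-1785\right) = - \frac{595}{8}$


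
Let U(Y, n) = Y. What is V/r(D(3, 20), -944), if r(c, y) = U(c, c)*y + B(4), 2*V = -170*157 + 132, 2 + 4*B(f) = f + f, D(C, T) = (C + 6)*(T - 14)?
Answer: 26558/101949 ≈ 0.26050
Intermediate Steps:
D(C, T) = (-14 + T)*(6 + C) (D(C, T) = (6 + C)*(-14 + T) = (-14 + T)*(6 + C))
B(f) = -½ + f/2 (B(f) = -½ + (f + f)/4 = -½ + (2*f)/4 = -½ + f/2)
V = -13279 (V = (-170*157 + 132)/2 = (-26690 + 132)/2 = (½)*(-26558) = -13279)
r(c, y) = 3/2 + c*y (r(c, y) = c*y + (-½ + (½)*4) = c*y + (-½ + 2) = c*y + 3/2 = 3/2 + c*y)
V/r(D(3, 20), -944) = -13279/(3/2 + (-84 - 14*3 + 6*20 + 3*20)*(-944)) = -13279/(3/2 + (-84 - 42 + 120 + 60)*(-944)) = -13279/(3/2 + 54*(-944)) = -13279/(3/2 - 50976) = -13279/(-101949/2) = -13279*(-2/101949) = 26558/101949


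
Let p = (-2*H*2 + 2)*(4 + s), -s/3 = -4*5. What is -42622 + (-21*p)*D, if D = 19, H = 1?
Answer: 8450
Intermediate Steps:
s = 60 (s = -(-12)*5 = -3*(-20) = 60)
p = -128 (p = (-2*2 + 2)*(4 + 60) = (-2*2 + 2)*64 = (-4 + 2)*64 = -2*64 = -128)
-42622 + (-21*p)*D = -42622 - 21*(-128)*19 = -42622 + 2688*19 = -42622 + 51072 = 8450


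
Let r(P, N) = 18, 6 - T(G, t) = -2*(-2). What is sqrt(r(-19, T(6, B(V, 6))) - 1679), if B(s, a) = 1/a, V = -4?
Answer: I*sqrt(1661) ≈ 40.755*I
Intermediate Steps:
T(G, t) = 2 (T(G, t) = 6 - (-2)*(-2) = 6 - 1*4 = 6 - 4 = 2)
sqrt(r(-19, T(6, B(V, 6))) - 1679) = sqrt(18 - 1679) = sqrt(-1661) = I*sqrt(1661)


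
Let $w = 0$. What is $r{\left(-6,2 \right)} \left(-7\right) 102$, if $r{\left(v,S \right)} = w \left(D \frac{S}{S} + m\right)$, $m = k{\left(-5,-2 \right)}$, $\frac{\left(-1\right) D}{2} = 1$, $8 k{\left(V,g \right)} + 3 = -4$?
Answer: $0$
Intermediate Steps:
$k{\left(V,g \right)} = - \frac{7}{8}$ ($k{\left(V,g \right)} = - \frac{3}{8} + \frac{1}{8} \left(-4\right) = - \frac{3}{8} - \frac{1}{2} = - \frac{7}{8}$)
$D = -2$ ($D = \left(-2\right) 1 = -2$)
$m = - \frac{7}{8} \approx -0.875$
$r{\left(v,S \right)} = 0$ ($r{\left(v,S \right)} = 0 \left(- 2 \frac{S}{S} - \frac{7}{8}\right) = 0 \left(\left(-2\right) 1 - \frac{7}{8}\right) = 0 \left(-2 - \frac{7}{8}\right) = 0 \left(- \frac{23}{8}\right) = 0$)
$r{\left(-6,2 \right)} \left(-7\right) 102 = 0 \left(-7\right) 102 = 0 \cdot 102 = 0$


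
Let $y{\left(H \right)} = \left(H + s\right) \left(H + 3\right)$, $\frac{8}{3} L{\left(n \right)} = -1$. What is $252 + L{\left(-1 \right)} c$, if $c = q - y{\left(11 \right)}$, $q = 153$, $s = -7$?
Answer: $\frac{1725}{8} \approx 215.63$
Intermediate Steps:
$L{\left(n \right)} = - \frac{3}{8}$ ($L{\left(n \right)} = \frac{3}{8} \left(-1\right) = - \frac{3}{8}$)
$y{\left(H \right)} = \left(-7 + H\right) \left(3 + H\right)$ ($y{\left(H \right)} = \left(H - 7\right) \left(H + 3\right) = \left(-7 + H\right) \left(3 + H\right)$)
$c = 97$ ($c = 153 - \left(-21 + 11^{2} - 44\right) = 153 - \left(-21 + 121 - 44\right) = 153 - 56 = 97$)
$252 + L{\left(-1 \right)} c = 252 - \frac{291}{8} = \frac{1725}{8}$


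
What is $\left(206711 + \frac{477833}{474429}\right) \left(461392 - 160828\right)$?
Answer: $\frac{9825454277320176}{158143} \approx 6.213 \cdot 10^{10}$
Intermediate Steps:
$\left(206711 + \frac{477833}{474429}\right) \left(461392 - 160828\right) = \left(206711 + 477833 \cdot \frac{1}{474429}\right) 300564 = \left(206711 + \frac{477833}{474429}\right) 300564 = \frac{98070170852}{474429} \cdot 300564 = \frac{9825454277320176}{158143}$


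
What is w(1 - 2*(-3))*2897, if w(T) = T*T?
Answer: 141953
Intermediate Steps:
w(T) = T**2
w(1 - 2*(-3))*2897 = (1 - 2*(-3))**2*2897 = (1 + 6)**2*2897 = 7**2*2897 = 49*2897 = 141953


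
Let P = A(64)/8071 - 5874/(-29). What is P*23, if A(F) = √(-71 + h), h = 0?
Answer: 135102/29 + 23*I*√71/8071 ≈ 4658.7 + 0.024012*I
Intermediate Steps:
A(F) = I*√71 (A(F) = √(-71 + 0) = √(-71) = I*√71)
P = 5874/29 + I*√71/8071 (P = (I*√71)/8071 - 5874/(-29) = (I*√71)*(1/8071) - 5874*(-1/29) = I*√71/8071 + 5874/29 = 5874/29 + I*√71/8071 ≈ 202.55 + 0.001044*I)
P*23 = (5874/29 + I*√71/8071)*23 = 135102/29 + 23*I*√71/8071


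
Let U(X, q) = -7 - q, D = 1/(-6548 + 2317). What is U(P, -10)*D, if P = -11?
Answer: -3/4231 ≈ -0.00070905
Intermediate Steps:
D = -1/4231 (D = 1/(-4231) = -1/4231 ≈ -0.00023635)
U(P, -10)*D = (-7 - 1*(-10))*(-1/4231) = (-7 + 10)*(-1/4231) = 3*(-1/4231) = -3/4231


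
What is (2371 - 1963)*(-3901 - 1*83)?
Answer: -1625472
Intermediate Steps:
(2371 - 1963)*(-3901 - 1*83) = 408*(-3901 - 83) = 408*(-3984) = -1625472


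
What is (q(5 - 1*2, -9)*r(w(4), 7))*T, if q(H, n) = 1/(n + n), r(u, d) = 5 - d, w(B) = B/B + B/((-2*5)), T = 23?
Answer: 23/9 ≈ 2.5556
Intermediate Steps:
w(B) = 1 - B/10 (w(B) = 1 + B/(-10) = 1 + B*(-⅒) = 1 - B/10)
q(H, n) = 1/(2*n)
(q(5 - 1*2, -9)*r(w(4), 7))*T = (((½)/(-9))*(5 - 1*7))*23 = (((½)*(-⅑))*(5 - 7))*23 = -1/18*(-2)*23 = (⅑)*23 = 23/9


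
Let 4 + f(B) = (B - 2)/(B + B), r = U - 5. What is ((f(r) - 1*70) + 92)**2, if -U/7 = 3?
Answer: 58081/169 ≈ 343.67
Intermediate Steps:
U = -21 (U = -7*3 = -21)
r = -26 (r = -21 - 5 = -26)
f(B) = -4 + (-2 + B)/(2*B) (f(B) = -4 + (B - 2)/(B + B) = -4 + (-2 + B)/((2*B)) = -4 + (-2 + B)*(1/(2*B)) = -4 + (-2 + B)/(2*B))
((f(r) - 1*70) + 92)**2 = (((-7/2 - 1/(-26)) - 1*70) + 92)**2 = (((-7/2 - 1*(-1/26)) - 70) + 92)**2 = (((-7/2 + 1/26) - 70) + 92)**2 = ((-45/13 - 70) + 92)**2 = (-955/13 + 92)**2 = (241/13)**2 = 58081/169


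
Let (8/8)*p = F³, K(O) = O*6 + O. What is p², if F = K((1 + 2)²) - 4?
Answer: 42180533641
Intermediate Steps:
K(O) = 7*O (K(O) = 6*O + O = 7*O)
F = 59 (F = 7*(1 + 2)² - 4 = 7*3² - 4 = 7*9 - 4 = 63 - 4 = 59)
p = 205379 (p = 59³ = 205379)
p² = 205379² = 42180533641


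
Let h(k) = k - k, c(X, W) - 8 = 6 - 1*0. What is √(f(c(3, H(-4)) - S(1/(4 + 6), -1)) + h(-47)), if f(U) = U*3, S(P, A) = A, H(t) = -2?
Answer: 3*√5 ≈ 6.7082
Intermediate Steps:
c(X, W) = 14 (c(X, W) = 8 + (6 - 1*0) = 8 + (6 + 0) = 8 + 6 = 14)
h(k) = 0
f(U) = 3*U
√(f(c(3, H(-4)) - S(1/(4 + 6), -1)) + h(-47)) = √(3*(14 - 1*(-1)) + 0) = √(3*(14 + 1) + 0) = √(3*15 + 0) = √(45 + 0) = √45 = 3*√5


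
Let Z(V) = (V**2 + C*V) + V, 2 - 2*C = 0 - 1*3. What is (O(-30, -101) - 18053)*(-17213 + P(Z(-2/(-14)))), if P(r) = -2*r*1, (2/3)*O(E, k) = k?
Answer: 15355277296/49 ≈ 3.1337e+8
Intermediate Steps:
C = 5/2 (C = 1 - (0 - 1*3)/2 = 1 - (0 - 3)/2 = 1 - 1/2*(-3) = 1 + 3/2 = 5/2 ≈ 2.5000)
O(E, k) = 3*k/2
Z(V) = V**2 + 7*V/2 (Z(V) = (V**2 + 5*V/2) + V = V**2 + 7*V/2)
P(r) = -2*r
(O(-30, -101) - 18053)*(-17213 + P(Z(-2/(-14)))) = ((3/2)*(-101) - 18053)*(-17213 - (-2/(-14))*(7 + 2*(-2/(-14)))) = (-303/2 - 18053)*(-17213 - (-2*(-1/14))*(7 + 2*(-2*(-1/14)))) = -36409*(-17213 - (7 + 2*(1/7))/7)/2 = -36409*(-17213 - (7 + 2/7)/7)/2 = -36409*(-17213 - 51/(7*7))/2 = -36409*(-17213 - 2*51/98)/2 = -36409*(-17213 - 51/49)/2 = -36409/2*(-843488/49) = 15355277296/49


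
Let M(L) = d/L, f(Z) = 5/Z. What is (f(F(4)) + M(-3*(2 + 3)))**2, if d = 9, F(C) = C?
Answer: 169/400 ≈ 0.42250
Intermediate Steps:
M(L) = 9/L
(f(F(4)) + M(-3*(2 + 3)))**2 = (5/4 + 9/((-3*(2 + 3))))**2 = (5*(1/4) + 9/((-3*5)))**2 = (5/4 + 9/(-15))**2 = (5/4 + 9*(-1/15))**2 = (5/4 - 3/5)**2 = (13/20)**2 = 169/400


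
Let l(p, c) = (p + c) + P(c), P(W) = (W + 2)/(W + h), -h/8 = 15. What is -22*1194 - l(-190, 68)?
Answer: -679761/26 ≈ -26145.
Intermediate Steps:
h = -120 (h = -8*15 = -120)
P(W) = (2 + W)/(-120 + W) (P(W) = (W + 2)/(W - 120) = (2 + W)/(-120 + W))
l(p, c) = c + p + (2 + c)/(-120 + c) (l(p, c) = (p + c) + (2 + c)/(-120 + c) = (c + p) + (2 + c)/(-120 + c) = c + p + (2 + c)/(-120 + c))
-22*1194 - l(-190, 68) = -22*1194 - (2 + 68 + (-120 + 68)*(68 - 190))/(-120 + 68) = -26268 - (2 + 68 - 52*(-122))/(-52) = -26268 - (-1)*(2 + 68 + 6344)/52 = -26268 - (-1)*6414/52 = -26268 - 1*(-3207/26) = -26268 + 3207/26 = -679761/26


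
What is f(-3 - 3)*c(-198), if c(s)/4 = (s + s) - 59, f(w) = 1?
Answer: -1820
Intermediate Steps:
c(s) = -236 + 8*s (c(s) = 4*((s + s) - 59) = 4*(2*s - 59) = 4*(-59 + 2*s) = -236 + 8*s)
f(-3 - 3)*c(-198) = 1*(-236 + 8*(-198)) = 1*(-236 - 1584) = 1*(-1820) = -1820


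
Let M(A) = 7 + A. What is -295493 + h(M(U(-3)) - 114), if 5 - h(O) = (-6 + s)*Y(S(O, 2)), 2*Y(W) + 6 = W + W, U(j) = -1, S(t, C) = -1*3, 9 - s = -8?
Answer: -295422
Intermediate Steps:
s = 17 (s = 9 - 1*(-8) = 9 + 8 = 17)
S(t, C) = -3
Y(W) = -3 + W (Y(W) = -3 + (W + W)/2 = -3 + (2*W)/2 = -3 + W)
h(O) = 71 (h(O) = 5 - (-6 + 17)*(-3 - 3) = 5 - 11*(-6) = 5 - 1*(-66) = 5 + 66 = 71)
-295493 + h(M(U(-3)) - 114) = -295493 + 71 = -295422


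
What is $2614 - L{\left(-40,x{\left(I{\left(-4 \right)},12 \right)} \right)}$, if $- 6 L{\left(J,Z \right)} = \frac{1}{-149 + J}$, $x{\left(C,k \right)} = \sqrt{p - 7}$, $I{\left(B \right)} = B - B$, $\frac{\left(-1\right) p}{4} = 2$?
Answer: $\frac{2964275}{1134} \approx 2614.0$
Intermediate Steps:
$p = -8$ ($p = \left(-4\right) 2 = -8$)
$I{\left(B \right)} = 0$
$x{\left(C,k \right)} = i \sqrt{15}$ ($x{\left(C,k \right)} = \sqrt{-8 - 7} = \sqrt{-15} = i \sqrt{15}$)
$L{\left(J,Z \right)} = - \frac{1}{6 \left(-149 + J\right)}$
$2614 - L{\left(-40,x{\left(I{\left(-4 \right)},12 \right)} \right)} = 2614 - - \frac{1}{-894 + 6 \left(-40\right)} = 2614 - - \frac{1}{-894 - 240} = 2614 - - \frac{1}{-1134} = 2614 - \left(-1\right) \left(- \frac{1}{1134}\right) = 2614 - \frac{1}{1134} = \frac{2964275}{1134}$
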